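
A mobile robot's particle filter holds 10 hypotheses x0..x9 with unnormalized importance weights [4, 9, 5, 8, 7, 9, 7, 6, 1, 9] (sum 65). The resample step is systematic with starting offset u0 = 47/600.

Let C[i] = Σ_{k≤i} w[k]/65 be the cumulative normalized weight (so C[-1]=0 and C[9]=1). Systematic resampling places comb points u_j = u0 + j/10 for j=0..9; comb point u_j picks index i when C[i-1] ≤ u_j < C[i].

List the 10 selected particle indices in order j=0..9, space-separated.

1 1 3 3 4 5 6 7 9 9

C = [4/65, 1/5, 18/65, 2/5, 33/65, 42/65, 49/65, 11/13, 56/65, 1]
j=0: u_0=47/600 ∈ [4/65, 1/5) → index 1
j=1: u_1=107/600 ∈ [4/65, 1/5) → index 1
j=2: u_2=167/600 ∈ [18/65, 2/5) → index 3
j=3: u_3=227/600 ∈ [18/65, 2/5) → index 3
j=4: u_4=287/600 ∈ [2/5, 33/65) → index 4
j=5: u_5=347/600 ∈ [33/65, 42/65) → index 5
j=6: u_6=407/600 ∈ [42/65, 49/65) → index 6
j=7: u_7=467/600 ∈ [49/65, 11/13) → index 7
j=8: u_8=527/600 ∈ [56/65, 1) → index 9
j=9: u_9=587/600 ∈ [56/65, 1) → index 9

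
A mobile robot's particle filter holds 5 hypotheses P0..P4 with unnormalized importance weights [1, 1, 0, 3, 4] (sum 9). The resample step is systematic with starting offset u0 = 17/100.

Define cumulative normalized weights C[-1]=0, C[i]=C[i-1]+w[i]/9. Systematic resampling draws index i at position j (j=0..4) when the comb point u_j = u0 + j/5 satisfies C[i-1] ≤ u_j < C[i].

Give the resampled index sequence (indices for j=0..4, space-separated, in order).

1 3 4 4 4

C = [1/9, 2/9, 2/9, 5/9, 1]
j=0: u_0=17/100 ∈ [1/9, 2/9) → index 1
j=1: u_1=37/100 ∈ [2/9, 5/9) → index 3
j=2: u_2=57/100 ∈ [5/9, 1) → index 4
j=3: u_3=77/100 ∈ [5/9, 1) → index 4
j=4: u_4=97/100 ∈ [5/9, 1) → index 4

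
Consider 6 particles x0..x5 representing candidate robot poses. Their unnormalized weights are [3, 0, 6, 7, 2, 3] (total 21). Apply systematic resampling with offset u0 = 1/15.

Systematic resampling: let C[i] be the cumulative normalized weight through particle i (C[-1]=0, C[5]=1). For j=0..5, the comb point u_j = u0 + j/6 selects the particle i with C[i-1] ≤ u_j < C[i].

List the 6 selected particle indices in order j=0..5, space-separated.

0 2 2 3 3 5

C = [1/7, 1/7, 3/7, 16/21, 6/7, 1]
j=0: u_0=1/15 ∈ [0, 1/7) → index 0
j=1: u_1=7/30 ∈ [1/7, 3/7) → index 2
j=2: u_2=2/5 ∈ [1/7, 3/7) → index 2
j=3: u_3=17/30 ∈ [3/7, 16/21) → index 3
j=4: u_4=11/15 ∈ [3/7, 16/21) → index 3
j=5: u_5=9/10 ∈ [6/7, 1) → index 5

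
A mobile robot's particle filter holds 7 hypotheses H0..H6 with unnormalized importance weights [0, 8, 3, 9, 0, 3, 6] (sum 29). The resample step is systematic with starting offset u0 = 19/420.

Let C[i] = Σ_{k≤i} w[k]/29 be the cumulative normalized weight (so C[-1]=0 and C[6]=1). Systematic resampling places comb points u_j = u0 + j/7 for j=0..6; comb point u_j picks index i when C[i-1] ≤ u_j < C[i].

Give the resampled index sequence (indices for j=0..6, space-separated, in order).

C = [0, 8/29, 11/29, 20/29, 20/29, 23/29, 1]
j=0: u_0=19/420 ∈ [0, 8/29) → index 1
j=1: u_1=79/420 ∈ [0, 8/29) → index 1
j=2: u_2=139/420 ∈ [8/29, 11/29) → index 2
j=3: u_3=199/420 ∈ [11/29, 20/29) → index 3
j=4: u_4=37/60 ∈ [11/29, 20/29) → index 3
j=5: u_5=319/420 ∈ [20/29, 23/29) → index 5
j=6: u_6=379/420 ∈ [23/29, 1) → index 6

1 1 2 3 3 5 6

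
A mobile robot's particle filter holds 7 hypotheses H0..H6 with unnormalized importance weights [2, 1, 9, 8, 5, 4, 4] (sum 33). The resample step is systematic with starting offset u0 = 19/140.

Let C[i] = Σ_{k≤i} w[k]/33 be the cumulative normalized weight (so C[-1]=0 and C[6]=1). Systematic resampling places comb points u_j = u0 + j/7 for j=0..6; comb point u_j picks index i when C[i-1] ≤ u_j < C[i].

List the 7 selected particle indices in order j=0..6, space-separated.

C = [2/33, 1/11, 4/11, 20/33, 25/33, 29/33, 1]
j=0: u_0=19/140 ∈ [1/11, 4/11) → index 2
j=1: u_1=39/140 ∈ [1/11, 4/11) → index 2
j=2: u_2=59/140 ∈ [4/11, 20/33) → index 3
j=3: u_3=79/140 ∈ [4/11, 20/33) → index 3
j=4: u_4=99/140 ∈ [20/33, 25/33) → index 4
j=5: u_5=17/20 ∈ [25/33, 29/33) → index 5
j=6: u_6=139/140 ∈ [29/33, 1) → index 6

2 2 3 3 4 5 6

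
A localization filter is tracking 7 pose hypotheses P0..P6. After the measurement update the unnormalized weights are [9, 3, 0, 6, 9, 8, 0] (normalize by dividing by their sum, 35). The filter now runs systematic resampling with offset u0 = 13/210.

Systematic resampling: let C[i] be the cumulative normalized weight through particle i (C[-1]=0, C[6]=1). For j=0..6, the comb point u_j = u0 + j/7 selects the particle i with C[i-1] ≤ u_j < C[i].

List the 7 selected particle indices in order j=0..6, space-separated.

0 0 3 3 4 5 5

C = [9/35, 12/35, 12/35, 18/35, 27/35, 1, 1]
j=0: u_0=13/210 ∈ [0, 9/35) → index 0
j=1: u_1=43/210 ∈ [0, 9/35) → index 0
j=2: u_2=73/210 ∈ [12/35, 18/35) → index 3
j=3: u_3=103/210 ∈ [12/35, 18/35) → index 3
j=4: u_4=19/30 ∈ [18/35, 27/35) → index 4
j=5: u_5=163/210 ∈ [27/35, 1) → index 5
j=6: u_6=193/210 ∈ [27/35, 1) → index 5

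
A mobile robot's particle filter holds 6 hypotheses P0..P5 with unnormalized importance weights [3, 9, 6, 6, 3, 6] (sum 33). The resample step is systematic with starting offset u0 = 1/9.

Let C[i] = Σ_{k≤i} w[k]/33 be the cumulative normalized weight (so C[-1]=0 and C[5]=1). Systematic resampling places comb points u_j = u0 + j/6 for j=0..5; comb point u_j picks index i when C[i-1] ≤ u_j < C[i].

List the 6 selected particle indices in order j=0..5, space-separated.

C = [1/11, 4/11, 6/11, 8/11, 9/11, 1]
j=0: u_0=1/9 ∈ [1/11, 4/11) → index 1
j=1: u_1=5/18 ∈ [1/11, 4/11) → index 1
j=2: u_2=4/9 ∈ [4/11, 6/11) → index 2
j=3: u_3=11/18 ∈ [6/11, 8/11) → index 3
j=4: u_4=7/9 ∈ [8/11, 9/11) → index 4
j=5: u_5=17/18 ∈ [9/11, 1) → index 5

1 1 2 3 4 5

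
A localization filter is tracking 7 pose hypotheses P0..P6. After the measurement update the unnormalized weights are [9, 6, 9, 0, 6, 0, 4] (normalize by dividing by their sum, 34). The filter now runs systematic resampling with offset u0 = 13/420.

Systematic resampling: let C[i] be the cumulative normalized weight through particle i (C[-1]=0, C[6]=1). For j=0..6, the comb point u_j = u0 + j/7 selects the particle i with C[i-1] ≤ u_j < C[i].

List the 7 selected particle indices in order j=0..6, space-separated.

C = [9/34, 15/34, 12/17, 12/17, 15/17, 15/17, 1]
j=0: u_0=13/420 ∈ [0, 9/34) → index 0
j=1: u_1=73/420 ∈ [0, 9/34) → index 0
j=2: u_2=19/60 ∈ [9/34, 15/34) → index 1
j=3: u_3=193/420 ∈ [15/34, 12/17) → index 2
j=4: u_4=253/420 ∈ [15/34, 12/17) → index 2
j=5: u_5=313/420 ∈ [12/17, 15/17) → index 4
j=6: u_6=373/420 ∈ [15/17, 1) → index 6

0 0 1 2 2 4 6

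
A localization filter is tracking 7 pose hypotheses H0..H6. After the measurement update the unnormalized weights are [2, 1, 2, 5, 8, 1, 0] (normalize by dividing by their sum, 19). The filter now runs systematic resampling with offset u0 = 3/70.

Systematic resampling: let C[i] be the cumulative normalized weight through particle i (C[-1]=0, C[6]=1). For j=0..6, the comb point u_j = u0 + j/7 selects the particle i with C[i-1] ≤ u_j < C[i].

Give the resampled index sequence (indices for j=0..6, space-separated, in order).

0 2 3 3 4 4 4

C = [2/19, 3/19, 5/19, 10/19, 18/19, 1, 1]
j=0: u_0=3/70 ∈ [0, 2/19) → index 0
j=1: u_1=13/70 ∈ [3/19, 5/19) → index 2
j=2: u_2=23/70 ∈ [5/19, 10/19) → index 3
j=3: u_3=33/70 ∈ [5/19, 10/19) → index 3
j=4: u_4=43/70 ∈ [10/19, 18/19) → index 4
j=5: u_5=53/70 ∈ [10/19, 18/19) → index 4
j=6: u_6=9/10 ∈ [10/19, 18/19) → index 4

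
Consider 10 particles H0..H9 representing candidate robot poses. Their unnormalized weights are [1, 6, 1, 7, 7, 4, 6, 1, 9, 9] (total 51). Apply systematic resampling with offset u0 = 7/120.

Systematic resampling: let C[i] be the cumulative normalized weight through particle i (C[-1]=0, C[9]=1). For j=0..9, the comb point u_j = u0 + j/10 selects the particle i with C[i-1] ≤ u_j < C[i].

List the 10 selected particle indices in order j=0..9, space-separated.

C = [1/51, 7/51, 8/51, 5/17, 22/51, 26/51, 32/51, 11/17, 14/17, 1]
j=0: u_0=7/120 ∈ [1/51, 7/51) → index 1
j=1: u_1=19/120 ∈ [8/51, 5/17) → index 3
j=2: u_2=31/120 ∈ [8/51, 5/17) → index 3
j=3: u_3=43/120 ∈ [5/17, 22/51) → index 4
j=4: u_4=11/24 ∈ [22/51, 26/51) → index 5
j=5: u_5=67/120 ∈ [26/51, 32/51) → index 6
j=6: u_6=79/120 ∈ [11/17, 14/17) → index 8
j=7: u_7=91/120 ∈ [11/17, 14/17) → index 8
j=8: u_8=103/120 ∈ [14/17, 1) → index 9
j=9: u_9=23/24 ∈ [14/17, 1) → index 9

1 3 3 4 5 6 8 8 9 9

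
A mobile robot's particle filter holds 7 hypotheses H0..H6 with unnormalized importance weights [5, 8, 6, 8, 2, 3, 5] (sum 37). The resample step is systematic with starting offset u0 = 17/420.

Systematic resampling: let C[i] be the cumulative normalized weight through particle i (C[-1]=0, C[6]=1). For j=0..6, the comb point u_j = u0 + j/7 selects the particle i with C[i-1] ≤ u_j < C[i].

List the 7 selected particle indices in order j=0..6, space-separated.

C = [5/37, 13/37, 19/37, 27/37, 29/37, 32/37, 1]
j=0: u_0=17/420 ∈ [0, 5/37) → index 0
j=1: u_1=11/60 ∈ [5/37, 13/37) → index 1
j=2: u_2=137/420 ∈ [5/37, 13/37) → index 1
j=3: u_3=197/420 ∈ [13/37, 19/37) → index 2
j=4: u_4=257/420 ∈ [19/37, 27/37) → index 3
j=5: u_5=317/420 ∈ [27/37, 29/37) → index 4
j=6: u_6=377/420 ∈ [32/37, 1) → index 6

0 1 1 2 3 4 6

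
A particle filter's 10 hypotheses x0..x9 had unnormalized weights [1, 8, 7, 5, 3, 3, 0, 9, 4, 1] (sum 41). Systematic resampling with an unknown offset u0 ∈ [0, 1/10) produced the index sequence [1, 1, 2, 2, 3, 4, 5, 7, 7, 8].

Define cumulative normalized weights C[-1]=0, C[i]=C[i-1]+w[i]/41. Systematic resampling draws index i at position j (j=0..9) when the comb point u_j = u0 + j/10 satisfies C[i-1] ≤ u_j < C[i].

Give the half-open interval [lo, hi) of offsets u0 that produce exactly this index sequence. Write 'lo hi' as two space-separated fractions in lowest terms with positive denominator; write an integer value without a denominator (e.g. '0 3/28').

1/41 12/205

C = [1/41, 9/41, 16/41, 21/41, 24/41, 27/41, 27/41, 36/41, 40/41, 1]
j=0 picked index 1: u0 ∈ [1/41, 9/41)
j=1 picked index 1: u0 ∈ [-31/410, 49/410)
j=2 picked index 2: u0 ∈ [4/205, 39/205)
j=3 picked index 2: u0 ∈ [-33/410, 37/410)
j=4 picked index 3: u0 ∈ [-2/205, 23/205)
j=5 picked index 4: u0 ∈ [1/82, 7/82)
j=6 picked index 5: u0 ∈ [-3/205, 12/205)
j=7 picked index 7: u0 ∈ [-17/410, 73/410)
j=8 picked index 7: u0 ∈ [-29/205, 16/205)
j=9 picked index 8: u0 ∈ [-9/410, 31/410)
intersection: [1/41, 12/205)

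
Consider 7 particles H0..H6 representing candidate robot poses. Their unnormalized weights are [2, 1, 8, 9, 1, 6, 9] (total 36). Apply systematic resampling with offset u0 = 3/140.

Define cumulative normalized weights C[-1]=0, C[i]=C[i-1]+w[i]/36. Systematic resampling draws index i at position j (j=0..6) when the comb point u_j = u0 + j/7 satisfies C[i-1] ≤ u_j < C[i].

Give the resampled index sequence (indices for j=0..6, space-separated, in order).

C = [1/18, 1/12, 11/36, 5/9, 7/12, 3/4, 1]
j=0: u_0=3/140 ∈ [0, 1/18) → index 0
j=1: u_1=23/140 ∈ [1/12, 11/36) → index 2
j=2: u_2=43/140 ∈ [11/36, 5/9) → index 3
j=3: u_3=9/20 ∈ [11/36, 5/9) → index 3
j=4: u_4=83/140 ∈ [7/12, 3/4) → index 5
j=5: u_5=103/140 ∈ [7/12, 3/4) → index 5
j=6: u_6=123/140 ∈ [3/4, 1) → index 6

0 2 3 3 5 5 6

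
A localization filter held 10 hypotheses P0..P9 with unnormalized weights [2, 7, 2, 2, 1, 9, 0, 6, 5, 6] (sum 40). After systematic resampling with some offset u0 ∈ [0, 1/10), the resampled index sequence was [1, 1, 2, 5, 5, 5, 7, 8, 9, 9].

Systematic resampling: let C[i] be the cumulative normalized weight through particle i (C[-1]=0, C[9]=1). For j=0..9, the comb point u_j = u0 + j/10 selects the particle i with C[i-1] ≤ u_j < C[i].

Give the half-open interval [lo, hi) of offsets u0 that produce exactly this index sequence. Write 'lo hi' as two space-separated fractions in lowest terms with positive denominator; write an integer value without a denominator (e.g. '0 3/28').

1/20 3/40

C = [1/20, 9/40, 11/40, 13/40, 7/20, 23/40, 23/40, 29/40, 17/20, 1]
j=0 picked index 1: u0 ∈ [1/20, 9/40)
j=1 picked index 1: u0 ∈ [-1/20, 1/8)
j=2 picked index 2: u0 ∈ [1/40, 3/40)
j=3 picked index 5: u0 ∈ [1/20, 11/40)
j=4 picked index 5: u0 ∈ [-1/20, 7/40)
j=5 picked index 5: u0 ∈ [-3/20, 3/40)
j=6 picked index 7: u0 ∈ [-1/40, 1/8)
j=7 picked index 8: u0 ∈ [1/40, 3/20)
j=8 picked index 9: u0 ∈ [1/20, 1/5)
j=9 picked index 9: u0 ∈ [-1/20, 1/10)
intersection: [1/20, 3/40)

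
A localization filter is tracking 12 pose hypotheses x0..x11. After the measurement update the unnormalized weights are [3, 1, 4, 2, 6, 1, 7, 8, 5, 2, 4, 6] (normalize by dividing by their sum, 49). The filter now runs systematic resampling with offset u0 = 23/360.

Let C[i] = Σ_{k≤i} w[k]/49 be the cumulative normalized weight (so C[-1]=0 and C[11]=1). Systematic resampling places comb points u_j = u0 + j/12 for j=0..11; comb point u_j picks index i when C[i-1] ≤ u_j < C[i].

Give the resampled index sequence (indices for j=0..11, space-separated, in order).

C = [3/49, 4/49, 8/49, 10/49, 16/49, 17/49, 24/49, 32/49, 37/49, 39/49, 43/49, 1]
j=0: u_0=23/360 ∈ [3/49, 4/49) → index 1
j=1: u_1=53/360 ∈ [4/49, 8/49) → index 2
j=2: u_2=83/360 ∈ [10/49, 16/49) → index 4
j=3: u_3=113/360 ∈ [10/49, 16/49) → index 4
j=4: u_4=143/360 ∈ [17/49, 24/49) → index 6
j=5: u_5=173/360 ∈ [17/49, 24/49) → index 6
j=6: u_6=203/360 ∈ [24/49, 32/49) → index 7
j=7: u_7=233/360 ∈ [24/49, 32/49) → index 7
j=8: u_8=263/360 ∈ [32/49, 37/49) → index 8
j=9: u_9=293/360 ∈ [39/49, 43/49) → index 10
j=10: u_10=323/360 ∈ [43/49, 1) → index 11
j=11: u_11=353/360 ∈ [43/49, 1) → index 11

1 2 4 4 6 6 7 7 8 10 11 11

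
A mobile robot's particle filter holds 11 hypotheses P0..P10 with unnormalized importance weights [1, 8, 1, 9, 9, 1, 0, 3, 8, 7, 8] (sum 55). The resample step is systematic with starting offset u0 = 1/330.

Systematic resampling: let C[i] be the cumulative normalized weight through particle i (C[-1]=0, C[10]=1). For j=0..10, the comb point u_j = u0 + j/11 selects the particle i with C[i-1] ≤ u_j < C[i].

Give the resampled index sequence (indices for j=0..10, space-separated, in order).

C = [1/55, 9/55, 2/11, 19/55, 28/55, 29/55, 29/55, 32/55, 8/11, 47/55, 1]
j=0: u_0=1/330 ∈ [0, 1/55) → index 0
j=1: u_1=31/330 ∈ [1/55, 9/55) → index 1
j=2: u_2=61/330 ∈ [2/11, 19/55) → index 3
j=3: u_3=91/330 ∈ [2/11, 19/55) → index 3
j=4: u_4=11/30 ∈ [19/55, 28/55) → index 4
j=5: u_5=151/330 ∈ [19/55, 28/55) → index 4
j=6: u_6=181/330 ∈ [29/55, 32/55) → index 7
j=7: u_7=211/330 ∈ [32/55, 8/11) → index 8
j=8: u_8=241/330 ∈ [8/11, 47/55) → index 9
j=9: u_9=271/330 ∈ [8/11, 47/55) → index 9
j=10: u_10=301/330 ∈ [47/55, 1) → index 10

0 1 3 3 4 4 7 8 9 9 10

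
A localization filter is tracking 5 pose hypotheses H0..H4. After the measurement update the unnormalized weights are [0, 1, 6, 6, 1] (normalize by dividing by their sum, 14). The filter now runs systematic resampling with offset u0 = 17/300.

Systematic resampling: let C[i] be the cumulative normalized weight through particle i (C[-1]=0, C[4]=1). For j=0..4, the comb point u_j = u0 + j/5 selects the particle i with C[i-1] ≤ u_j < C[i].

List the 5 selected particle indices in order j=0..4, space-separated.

C = [0, 1/14, 1/2, 13/14, 1]
j=0: u_0=17/300 ∈ [0, 1/14) → index 1
j=1: u_1=77/300 ∈ [1/14, 1/2) → index 2
j=2: u_2=137/300 ∈ [1/14, 1/2) → index 2
j=3: u_3=197/300 ∈ [1/2, 13/14) → index 3
j=4: u_4=257/300 ∈ [1/2, 13/14) → index 3

1 2 2 3 3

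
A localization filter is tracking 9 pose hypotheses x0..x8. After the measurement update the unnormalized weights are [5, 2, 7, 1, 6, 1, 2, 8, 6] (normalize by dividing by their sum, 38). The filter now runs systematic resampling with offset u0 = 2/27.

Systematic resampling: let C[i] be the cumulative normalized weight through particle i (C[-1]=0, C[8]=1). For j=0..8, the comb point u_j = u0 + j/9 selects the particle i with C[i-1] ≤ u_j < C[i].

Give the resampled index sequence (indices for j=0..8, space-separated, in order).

C = [5/38, 7/38, 7/19, 15/38, 21/38, 11/19, 12/19, 16/19, 1]
j=0: u_0=2/27 ∈ [0, 5/38) → index 0
j=1: u_1=5/27 ∈ [7/38, 7/19) → index 2
j=2: u_2=8/27 ∈ [7/38, 7/19) → index 2
j=3: u_3=11/27 ∈ [15/38, 21/38) → index 4
j=4: u_4=14/27 ∈ [15/38, 21/38) → index 4
j=5: u_5=17/27 ∈ [11/19, 12/19) → index 6
j=6: u_6=20/27 ∈ [12/19, 16/19) → index 7
j=7: u_7=23/27 ∈ [16/19, 1) → index 8
j=8: u_8=26/27 ∈ [16/19, 1) → index 8

0 2 2 4 4 6 7 8 8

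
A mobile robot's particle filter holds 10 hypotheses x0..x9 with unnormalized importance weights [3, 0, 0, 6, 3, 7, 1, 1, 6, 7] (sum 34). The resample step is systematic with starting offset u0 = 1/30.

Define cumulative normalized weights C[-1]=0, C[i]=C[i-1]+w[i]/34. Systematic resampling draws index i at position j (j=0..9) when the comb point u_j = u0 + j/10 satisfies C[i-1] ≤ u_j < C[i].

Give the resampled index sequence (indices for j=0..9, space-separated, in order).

C = [3/34, 3/34, 3/34, 9/34, 6/17, 19/34, 10/17, 21/34, 27/34, 1]
j=0: u_0=1/30 ∈ [0, 3/34) → index 0
j=1: u_1=2/15 ∈ [3/34, 9/34) → index 3
j=2: u_2=7/30 ∈ [3/34, 9/34) → index 3
j=3: u_3=1/3 ∈ [9/34, 6/17) → index 4
j=4: u_4=13/30 ∈ [6/17, 19/34) → index 5
j=5: u_5=8/15 ∈ [6/17, 19/34) → index 5
j=6: u_6=19/30 ∈ [21/34, 27/34) → index 8
j=7: u_7=11/15 ∈ [21/34, 27/34) → index 8
j=8: u_8=5/6 ∈ [27/34, 1) → index 9
j=9: u_9=14/15 ∈ [27/34, 1) → index 9

0 3 3 4 5 5 8 8 9 9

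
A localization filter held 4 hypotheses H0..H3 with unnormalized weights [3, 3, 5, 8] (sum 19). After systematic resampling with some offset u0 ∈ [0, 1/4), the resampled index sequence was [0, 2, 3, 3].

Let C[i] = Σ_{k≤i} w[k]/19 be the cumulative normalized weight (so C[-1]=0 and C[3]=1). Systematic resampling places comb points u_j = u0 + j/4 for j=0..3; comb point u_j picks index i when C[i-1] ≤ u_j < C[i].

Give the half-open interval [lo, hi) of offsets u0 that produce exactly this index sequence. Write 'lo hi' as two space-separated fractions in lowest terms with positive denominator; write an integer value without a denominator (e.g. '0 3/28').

C = [3/19, 6/19, 11/19, 1]
j=0 picked index 0: u0 ∈ [0, 3/19)
j=1 picked index 2: u0 ∈ [5/76, 25/76)
j=2 picked index 3: u0 ∈ [3/38, 1/2)
j=3 picked index 3: u0 ∈ [-13/76, 1/4)
intersection: [3/38, 3/19)

3/38 3/19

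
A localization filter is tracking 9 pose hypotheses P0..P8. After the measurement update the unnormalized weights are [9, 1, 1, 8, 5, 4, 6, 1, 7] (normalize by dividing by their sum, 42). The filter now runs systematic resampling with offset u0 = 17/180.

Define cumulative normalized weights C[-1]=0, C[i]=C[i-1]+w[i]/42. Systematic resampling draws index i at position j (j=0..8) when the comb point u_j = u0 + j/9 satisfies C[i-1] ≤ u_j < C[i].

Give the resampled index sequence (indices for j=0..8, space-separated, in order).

0 0 3 3 4 5 6 8 8

C = [3/14, 5/21, 11/42, 19/42, 4/7, 2/3, 17/21, 5/6, 1]
j=0: u_0=17/180 ∈ [0, 3/14) → index 0
j=1: u_1=37/180 ∈ [0, 3/14) → index 0
j=2: u_2=19/60 ∈ [11/42, 19/42) → index 3
j=3: u_3=77/180 ∈ [11/42, 19/42) → index 3
j=4: u_4=97/180 ∈ [19/42, 4/7) → index 4
j=5: u_5=13/20 ∈ [4/7, 2/3) → index 5
j=6: u_6=137/180 ∈ [2/3, 17/21) → index 6
j=7: u_7=157/180 ∈ [5/6, 1) → index 8
j=8: u_8=59/60 ∈ [5/6, 1) → index 8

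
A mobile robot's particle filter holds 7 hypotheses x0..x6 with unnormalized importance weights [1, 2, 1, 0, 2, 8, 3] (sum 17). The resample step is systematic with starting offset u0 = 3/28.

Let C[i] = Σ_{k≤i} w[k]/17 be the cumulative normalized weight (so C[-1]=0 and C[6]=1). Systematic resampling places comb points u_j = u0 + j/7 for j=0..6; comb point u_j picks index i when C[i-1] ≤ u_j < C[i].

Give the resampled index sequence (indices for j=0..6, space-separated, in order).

1 4 5 5 5 5 6

C = [1/17, 3/17, 4/17, 4/17, 6/17, 14/17, 1]
j=0: u_0=3/28 ∈ [1/17, 3/17) → index 1
j=1: u_1=1/4 ∈ [4/17, 6/17) → index 4
j=2: u_2=11/28 ∈ [6/17, 14/17) → index 5
j=3: u_3=15/28 ∈ [6/17, 14/17) → index 5
j=4: u_4=19/28 ∈ [6/17, 14/17) → index 5
j=5: u_5=23/28 ∈ [6/17, 14/17) → index 5
j=6: u_6=27/28 ∈ [14/17, 1) → index 6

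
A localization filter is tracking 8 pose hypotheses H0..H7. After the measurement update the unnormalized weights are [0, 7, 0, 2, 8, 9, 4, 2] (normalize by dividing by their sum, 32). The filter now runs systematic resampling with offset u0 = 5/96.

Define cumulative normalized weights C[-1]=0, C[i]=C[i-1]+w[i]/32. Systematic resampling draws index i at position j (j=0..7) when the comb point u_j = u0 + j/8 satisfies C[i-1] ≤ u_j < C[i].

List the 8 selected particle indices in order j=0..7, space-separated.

C = [0, 7/32, 7/32, 9/32, 17/32, 13/16, 15/16, 1]
j=0: u_0=5/96 ∈ [0, 7/32) → index 1
j=1: u_1=17/96 ∈ [0, 7/32) → index 1
j=2: u_2=29/96 ∈ [9/32, 17/32) → index 4
j=3: u_3=41/96 ∈ [9/32, 17/32) → index 4
j=4: u_4=53/96 ∈ [17/32, 13/16) → index 5
j=5: u_5=65/96 ∈ [17/32, 13/16) → index 5
j=6: u_6=77/96 ∈ [17/32, 13/16) → index 5
j=7: u_7=89/96 ∈ [13/16, 15/16) → index 6

1 1 4 4 5 5 5 6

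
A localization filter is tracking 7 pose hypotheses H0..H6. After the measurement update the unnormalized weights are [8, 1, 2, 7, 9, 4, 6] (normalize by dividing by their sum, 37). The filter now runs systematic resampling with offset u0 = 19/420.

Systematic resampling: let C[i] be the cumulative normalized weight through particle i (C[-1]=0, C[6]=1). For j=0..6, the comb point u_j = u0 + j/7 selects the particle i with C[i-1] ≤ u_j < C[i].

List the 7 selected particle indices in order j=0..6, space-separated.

0 0 3 3 4 5 6

C = [8/37, 9/37, 11/37, 18/37, 27/37, 31/37, 1]
j=0: u_0=19/420 ∈ [0, 8/37) → index 0
j=1: u_1=79/420 ∈ [0, 8/37) → index 0
j=2: u_2=139/420 ∈ [11/37, 18/37) → index 3
j=3: u_3=199/420 ∈ [11/37, 18/37) → index 3
j=4: u_4=37/60 ∈ [18/37, 27/37) → index 4
j=5: u_5=319/420 ∈ [27/37, 31/37) → index 5
j=6: u_6=379/420 ∈ [31/37, 1) → index 6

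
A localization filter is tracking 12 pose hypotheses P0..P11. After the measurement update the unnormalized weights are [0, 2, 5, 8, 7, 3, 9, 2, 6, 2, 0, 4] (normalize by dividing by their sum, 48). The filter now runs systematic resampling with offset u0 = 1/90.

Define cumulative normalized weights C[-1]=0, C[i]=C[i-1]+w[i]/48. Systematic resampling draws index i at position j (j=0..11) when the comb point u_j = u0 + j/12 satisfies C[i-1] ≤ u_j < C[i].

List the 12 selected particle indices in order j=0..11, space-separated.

C = [0, 1/24, 7/48, 5/16, 11/24, 25/48, 17/24, 3/4, 7/8, 11/12, 11/12, 1]
j=0: u_0=1/90 ∈ [0, 1/24) → index 1
j=1: u_1=17/180 ∈ [1/24, 7/48) → index 2
j=2: u_2=8/45 ∈ [7/48, 5/16) → index 3
j=3: u_3=47/180 ∈ [7/48, 5/16) → index 3
j=4: u_4=31/90 ∈ [5/16, 11/24) → index 4
j=5: u_5=77/180 ∈ [5/16, 11/24) → index 4
j=6: u_6=23/45 ∈ [11/24, 25/48) → index 5
j=7: u_7=107/180 ∈ [25/48, 17/24) → index 6
j=8: u_8=61/90 ∈ [25/48, 17/24) → index 6
j=9: u_9=137/180 ∈ [3/4, 7/8) → index 8
j=10: u_10=38/45 ∈ [3/4, 7/8) → index 8
j=11: u_11=167/180 ∈ [11/12, 1) → index 11

1 2 3 3 4 4 5 6 6 8 8 11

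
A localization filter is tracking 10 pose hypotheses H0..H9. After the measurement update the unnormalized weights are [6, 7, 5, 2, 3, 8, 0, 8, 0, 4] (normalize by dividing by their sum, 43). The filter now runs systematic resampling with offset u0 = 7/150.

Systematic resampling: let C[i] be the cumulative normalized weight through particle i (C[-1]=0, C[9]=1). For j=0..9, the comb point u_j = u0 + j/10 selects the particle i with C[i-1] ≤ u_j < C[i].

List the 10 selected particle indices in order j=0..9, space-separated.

C = [6/43, 13/43, 18/43, 20/43, 23/43, 31/43, 31/43, 39/43, 39/43, 1]
j=0: u_0=7/150 ∈ [0, 6/43) → index 0
j=1: u_1=11/75 ∈ [6/43, 13/43) → index 1
j=2: u_2=37/150 ∈ [6/43, 13/43) → index 1
j=3: u_3=26/75 ∈ [13/43, 18/43) → index 2
j=4: u_4=67/150 ∈ [18/43, 20/43) → index 3
j=5: u_5=41/75 ∈ [23/43, 31/43) → index 5
j=6: u_6=97/150 ∈ [23/43, 31/43) → index 5
j=7: u_7=56/75 ∈ [31/43, 39/43) → index 7
j=8: u_8=127/150 ∈ [31/43, 39/43) → index 7
j=9: u_9=71/75 ∈ [39/43, 1) → index 9

0 1 1 2 3 5 5 7 7 9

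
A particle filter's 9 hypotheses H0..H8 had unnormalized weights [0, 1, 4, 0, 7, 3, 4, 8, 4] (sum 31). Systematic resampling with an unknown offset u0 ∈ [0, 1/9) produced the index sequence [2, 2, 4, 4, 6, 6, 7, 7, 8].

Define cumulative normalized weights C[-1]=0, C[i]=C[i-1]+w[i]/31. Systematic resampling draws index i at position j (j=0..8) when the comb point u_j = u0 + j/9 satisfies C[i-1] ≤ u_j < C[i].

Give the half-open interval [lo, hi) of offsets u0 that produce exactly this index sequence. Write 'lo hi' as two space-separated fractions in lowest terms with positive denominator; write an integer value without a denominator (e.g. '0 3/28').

C = [0, 1/31, 5/31, 5/31, 12/31, 15/31, 19/31, 27/31, 1]
j=0 picked index 2: u0 ∈ [1/31, 5/31)
j=1 picked index 2: u0 ∈ [-22/279, 14/279)
j=2 picked index 4: u0 ∈ [-17/279, 46/279)
j=3 picked index 4: u0 ∈ [-16/93, 5/93)
j=4 picked index 6: u0 ∈ [11/279, 47/279)
j=5 picked index 6: u0 ∈ [-20/279, 16/279)
j=6 picked index 7: u0 ∈ [-5/93, 19/93)
j=7 picked index 7: u0 ∈ [-46/279, 26/279)
j=8 picked index 8: u0 ∈ [-5/279, 1/9)
intersection: [11/279, 14/279)

11/279 14/279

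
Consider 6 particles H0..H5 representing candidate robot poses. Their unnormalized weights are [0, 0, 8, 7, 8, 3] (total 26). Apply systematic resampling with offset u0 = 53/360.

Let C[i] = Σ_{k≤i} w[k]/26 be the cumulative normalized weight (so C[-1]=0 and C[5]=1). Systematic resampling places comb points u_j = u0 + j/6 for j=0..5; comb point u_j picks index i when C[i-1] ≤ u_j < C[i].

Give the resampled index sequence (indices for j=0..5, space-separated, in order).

2 3 3 4 4 5

C = [0, 0, 4/13, 15/26, 23/26, 1]
j=0: u_0=53/360 ∈ [0, 4/13) → index 2
j=1: u_1=113/360 ∈ [4/13, 15/26) → index 3
j=2: u_2=173/360 ∈ [4/13, 15/26) → index 3
j=3: u_3=233/360 ∈ [15/26, 23/26) → index 4
j=4: u_4=293/360 ∈ [15/26, 23/26) → index 4
j=5: u_5=353/360 ∈ [23/26, 1) → index 5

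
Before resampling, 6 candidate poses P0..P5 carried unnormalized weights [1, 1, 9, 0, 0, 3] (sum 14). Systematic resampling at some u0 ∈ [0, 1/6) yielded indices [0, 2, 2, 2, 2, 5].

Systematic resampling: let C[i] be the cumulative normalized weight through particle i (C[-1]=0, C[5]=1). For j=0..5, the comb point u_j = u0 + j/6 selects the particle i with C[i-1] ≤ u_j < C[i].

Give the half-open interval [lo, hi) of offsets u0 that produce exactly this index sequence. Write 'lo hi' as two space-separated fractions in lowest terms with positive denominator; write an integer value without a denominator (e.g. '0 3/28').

0 1/14

C = [1/14, 1/7, 11/14, 11/14, 11/14, 1]
j=0 picked index 0: u0 ∈ [0, 1/14)
j=1 picked index 2: u0 ∈ [-1/42, 13/21)
j=2 picked index 2: u0 ∈ [-4/21, 19/42)
j=3 picked index 2: u0 ∈ [-5/14, 2/7)
j=4 picked index 2: u0 ∈ [-11/21, 5/42)
j=5 picked index 5: u0 ∈ [-1/21, 1/6)
intersection: [0, 1/14)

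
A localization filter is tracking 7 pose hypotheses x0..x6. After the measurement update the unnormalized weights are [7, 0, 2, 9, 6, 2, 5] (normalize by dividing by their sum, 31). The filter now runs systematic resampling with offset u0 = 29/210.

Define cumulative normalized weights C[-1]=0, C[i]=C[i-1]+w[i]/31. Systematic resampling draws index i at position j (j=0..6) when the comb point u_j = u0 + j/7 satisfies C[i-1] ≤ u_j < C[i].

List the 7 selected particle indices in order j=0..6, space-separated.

0 2 3 3 4 6 6

C = [7/31, 7/31, 9/31, 18/31, 24/31, 26/31, 1]
j=0: u_0=29/210 ∈ [0, 7/31) → index 0
j=1: u_1=59/210 ∈ [7/31, 9/31) → index 2
j=2: u_2=89/210 ∈ [9/31, 18/31) → index 3
j=3: u_3=17/30 ∈ [9/31, 18/31) → index 3
j=4: u_4=149/210 ∈ [18/31, 24/31) → index 4
j=5: u_5=179/210 ∈ [26/31, 1) → index 6
j=6: u_6=209/210 ∈ [26/31, 1) → index 6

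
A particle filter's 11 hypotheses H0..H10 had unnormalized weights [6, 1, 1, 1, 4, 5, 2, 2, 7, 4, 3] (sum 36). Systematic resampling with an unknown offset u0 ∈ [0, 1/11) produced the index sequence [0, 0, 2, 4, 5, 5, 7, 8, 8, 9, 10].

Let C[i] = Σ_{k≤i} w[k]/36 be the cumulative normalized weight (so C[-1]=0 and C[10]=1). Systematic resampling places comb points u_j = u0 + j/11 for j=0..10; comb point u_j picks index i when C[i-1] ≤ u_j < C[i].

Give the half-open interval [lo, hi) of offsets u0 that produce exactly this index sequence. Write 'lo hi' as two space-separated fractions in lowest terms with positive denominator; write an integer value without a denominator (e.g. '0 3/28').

5/396 4/99

C = [1/6, 7/36, 2/9, 1/4, 13/36, 1/2, 5/9, 11/18, 29/36, 11/12, 1]
j=0 picked index 0: u0 ∈ [0, 1/6)
j=1 picked index 0: u0 ∈ [-1/11, 5/66)
j=2 picked index 2: u0 ∈ [5/396, 4/99)
j=3 picked index 4: u0 ∈ [-1/44, 35/396)
j=4 picked index 5: u0 ∈ [-1/396, 3/22)
j=5 picked index 5: u0 ∈ [-37/396, 1/22)
j=6 picked index 7: u0 ∈ [1/99, 13/198)
j=7 picked index 8: u0 ∈ [-5/198, 67/396)
j=8 picked index 8: u0 ∈ [-23/198, 31/396)
j=9 picked index 9: u0 ∈ [-5/396, 13/132)
j=10 picked index 10: u0 ∈ [1/132, 1/11)
intersection: [5/396, 4/99)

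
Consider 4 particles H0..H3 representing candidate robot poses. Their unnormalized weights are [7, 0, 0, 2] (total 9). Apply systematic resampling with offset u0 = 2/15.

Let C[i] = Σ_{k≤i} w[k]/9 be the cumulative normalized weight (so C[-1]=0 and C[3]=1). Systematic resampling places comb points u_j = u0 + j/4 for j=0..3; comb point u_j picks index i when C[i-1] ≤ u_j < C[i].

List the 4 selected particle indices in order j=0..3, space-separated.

0 0 0 3

C = [7/9, 7/9, 7/9, 1]
j=0: u_0=2/15 ∈ [0, 7/9) → index 0
j=1: u_1=23/60 ∈ [0, 7/9) → index 0
j=2: u_2=19/30 ∈ [0, 7/9) → index 0
j=3: u_3=53/60 ∈ [7/9, 1) → index 3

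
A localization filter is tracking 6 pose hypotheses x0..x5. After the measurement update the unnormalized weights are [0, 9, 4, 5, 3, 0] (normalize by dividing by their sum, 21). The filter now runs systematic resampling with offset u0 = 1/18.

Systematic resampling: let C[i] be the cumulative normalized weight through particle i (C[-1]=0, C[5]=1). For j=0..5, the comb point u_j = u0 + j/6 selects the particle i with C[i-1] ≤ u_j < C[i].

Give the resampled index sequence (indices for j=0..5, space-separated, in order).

C = [0, 3/7, 13/21, 6/7, 1, 1]
j=0: u_0=1/18 ∈ [0, 3/7) → index 1
j=1: u_1=2/9 ∈ [0, 3/7) → index 1
j=2: u_2=7/18 ∈ [0, 3/7) → index 1
j=3: u_3=5/9 ∈ [3/7, 13/21) → index 2
j=4: u_4=13/18 ∈ [13/21, 6/7) → index 3
j=5: u_5=8/9 ∈ [6/7, 1) → index 4

1 1 1 2 3 4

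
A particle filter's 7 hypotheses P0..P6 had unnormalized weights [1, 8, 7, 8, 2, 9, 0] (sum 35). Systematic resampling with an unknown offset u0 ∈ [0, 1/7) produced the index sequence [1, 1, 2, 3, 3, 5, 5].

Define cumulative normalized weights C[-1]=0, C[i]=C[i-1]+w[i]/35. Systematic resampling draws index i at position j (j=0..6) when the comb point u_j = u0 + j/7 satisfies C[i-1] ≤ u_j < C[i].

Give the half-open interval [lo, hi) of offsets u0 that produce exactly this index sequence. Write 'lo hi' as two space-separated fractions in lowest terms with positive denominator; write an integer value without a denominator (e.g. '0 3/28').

1/35 4/35

C = [1/35, 9/35, 16/35, 24/35, 26/35, 1, 1]
j=0 picked index 1: u0 ∈ [1/35, 9/35)
j=1 picked index 1: u0 ∈ [-4/35, 4/35)
j=2 picked index 2: u0 ∈ [-1/35, 6/35)
j=3 picked index 3: u0 ∈ [1/35, 9/35)
j=4 picked index 3: u0 ∈ [-4/35, 4/35)
j=5 picked index 5: u0 ∈ [1/35, 2/7)
j=6 picked index 5: u0 ∈ [-4/35, 1/7)
intersection: [1/35, 4/35)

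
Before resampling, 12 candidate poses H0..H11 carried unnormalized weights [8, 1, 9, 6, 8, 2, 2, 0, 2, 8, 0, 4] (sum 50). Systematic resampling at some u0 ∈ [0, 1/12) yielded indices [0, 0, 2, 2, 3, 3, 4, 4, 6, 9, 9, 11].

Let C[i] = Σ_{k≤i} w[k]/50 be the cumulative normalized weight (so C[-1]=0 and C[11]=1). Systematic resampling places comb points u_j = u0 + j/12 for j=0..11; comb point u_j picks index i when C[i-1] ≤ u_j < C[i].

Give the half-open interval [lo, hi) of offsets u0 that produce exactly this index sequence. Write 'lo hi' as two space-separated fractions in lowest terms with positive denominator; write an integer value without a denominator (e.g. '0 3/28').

C = [4/25, 9/50, 9/25, 12/25, 16/25, 17/25, 18/25, 18/25, 19/25, 23/25, 23/25, 1]
j=0 picked index 0: u0 ∈ [0, 4/25)
j=1 picked index 0: u0 ∈ [-1/12, 23/300)
j=2 picked index 2: u0 ∈ [1/75, 29/150)
j=3 picked index 2: u0 ∈ [-7/100, 11/100)
j=4 picked index 3: u0 ∈ [2/75, 11/75)
j=5 picked index 3: u0 ∈ [-17/300, 19/300)
j=6 picked index 4: u0 ∈ [-1/50, 7/50)
j=7 picked index 4: u0 ∈ [-31/300, 17/300)
j=8 picked index 6: u0 ∈ [1/75, 4/75)
j=9 picked index 9: u0 ∈ [1/100, 17/100)
j=10 picked index 9: u0 ∈ [-11/150, 13/150)
j=11 picked index 11: u0 ∈ [1/300, 1/12)
intersection: [2/75, 4/75)

2/75 4/75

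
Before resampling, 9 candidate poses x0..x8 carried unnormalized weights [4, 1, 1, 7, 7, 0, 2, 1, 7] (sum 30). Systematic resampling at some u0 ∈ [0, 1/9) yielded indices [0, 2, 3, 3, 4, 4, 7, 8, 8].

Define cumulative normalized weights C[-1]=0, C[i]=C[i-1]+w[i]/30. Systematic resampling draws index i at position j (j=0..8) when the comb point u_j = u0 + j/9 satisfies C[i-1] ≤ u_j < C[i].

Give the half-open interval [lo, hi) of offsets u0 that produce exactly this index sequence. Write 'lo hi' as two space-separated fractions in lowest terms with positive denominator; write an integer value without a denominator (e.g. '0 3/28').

1/15 4/45

C = [2/15, 1/6, 1/5, 13/30, 2/3, 2/3, 11/15, 23/30, 1]
j=0 picked index 0: u0 ∈ [0, 2/15)
j=1 picked index 2: u0 ∈ [1/18, 4/45)
j=2 picked index 3: u0 ∈ [-1/45, 19/90)
j=3 picked index 3: u0 ∈ [-2/15, 1/10)
j=4 picked index 4: u0 ∈ [-1/90, 2/9)
j=5 picked index 4: u0 ∈ [-11/90, 1/9)
j=6 picked index 7: u0 ∈ [1/15, 1/10)
j=7 picked index 8: u0 ∈ [-1/90, 2/9)
j=8 picked index 8: u0 ∈ [-11/90, 1/9)
intersection: [1/15, 4/45)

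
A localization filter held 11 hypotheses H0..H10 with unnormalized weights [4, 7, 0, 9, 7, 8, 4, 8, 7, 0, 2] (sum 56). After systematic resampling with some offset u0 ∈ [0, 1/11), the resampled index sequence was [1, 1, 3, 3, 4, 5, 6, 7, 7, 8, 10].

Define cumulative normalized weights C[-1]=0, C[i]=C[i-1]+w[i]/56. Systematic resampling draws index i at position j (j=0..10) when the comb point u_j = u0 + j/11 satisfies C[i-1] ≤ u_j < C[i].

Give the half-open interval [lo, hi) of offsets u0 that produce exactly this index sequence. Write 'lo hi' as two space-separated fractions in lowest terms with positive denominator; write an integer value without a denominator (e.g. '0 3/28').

C = [1/14, 11/56, 11/56, 5/14, 27/56, 5/8, 39/56, 47/56, 27/28, 27/28, 1]
j=0 picked index 1: u0 ∈ [1/14, 11/56)
j=1 picked index 1: u0 ∈ [-3/154, 65/616)
j=2 picked index 3: u0 ∈ [9/616, 27/154)
j=3 picked index 3: u0 ∈ [-47/616, 13/154)
j=4 picked index 4: u0 ∈ [-1/154, 73/616)
j=5 picked index 5: u0 ∈ [17/616, 15/88)
j=6 picked index 6: u0 ∈ [7/88, 93/616)
j=7 picked index 7: u0 ∈ [37/616, 125/616)
j=8 picked index 7: u0 ∈ [-19/616, 69/616)
j=9 picked index 8: u0 ∈ [13/616, 45/308)
j=10 picked index 10: u0 ∈ [17/308, 1/11)
intersection: [7/88, 13/154)

7/88 13/154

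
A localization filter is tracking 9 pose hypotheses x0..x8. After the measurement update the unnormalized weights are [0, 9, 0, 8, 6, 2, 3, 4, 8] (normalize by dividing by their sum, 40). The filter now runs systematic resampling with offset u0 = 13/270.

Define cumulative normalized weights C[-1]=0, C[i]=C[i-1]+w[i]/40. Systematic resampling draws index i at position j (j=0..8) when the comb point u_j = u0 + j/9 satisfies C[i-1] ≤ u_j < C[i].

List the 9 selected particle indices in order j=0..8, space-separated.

C = [0, 9/40, 9/40, 17/40, 23/40, 5/8, 7/10, 4/5, 1]
j=0: u_0=13/270 ∈ [0, 9/40) → index 1
j=1: u_1=43/270 ∈ [0, 9/40) → index 1
j=2: u_2=73/270 ∈ [9/40, 17/40) → index 3
j=3: u_3=103/270 ∈ [9/40, 17/40) → index 3
j=4: u_4=133/270 ∈ [17/40, 23/40) → index 4
j=5: u_5=163/270 ∈ [23/40, 5/8) → index 5
j=6: u_6=193/270 ∈ [7/10, 4/5) → index 7
j=7: u_7=223/270 ∈ [4/5, 1) → index 8
j=8: u_8=253/270 ∈ [4/5, 1) → index 8

1 1 3 3 4 5 7 8 8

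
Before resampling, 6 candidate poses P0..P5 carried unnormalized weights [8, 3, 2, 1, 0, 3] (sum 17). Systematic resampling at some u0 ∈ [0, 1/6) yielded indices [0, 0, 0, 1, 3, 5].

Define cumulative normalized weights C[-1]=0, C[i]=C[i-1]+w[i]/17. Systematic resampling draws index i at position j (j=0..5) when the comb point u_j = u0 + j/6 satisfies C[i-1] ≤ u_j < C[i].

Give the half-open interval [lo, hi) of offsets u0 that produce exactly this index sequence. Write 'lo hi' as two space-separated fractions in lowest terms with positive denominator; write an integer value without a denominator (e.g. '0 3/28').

C = [8/17, 11/17, 13/17, 14/17, 14/17, 1]
j=0 picked index 0: u0 ∈ [0, 8/17)
j=1 picked index 0: u0 ∈ [-1/6, 31/102)
j=2 picked index 0: u0 ∈ [-1/3, 7/51)
j=3 picked index 1: u0 ∈ [-1/34, 5/34)
j=4 picked index 3: u0 ∈ [5/51, 8/51)
j=5 picked index 5: u0 ∈ [-1/102, 1/6)
intersection: [5/51, 7/51)

5/51 7/51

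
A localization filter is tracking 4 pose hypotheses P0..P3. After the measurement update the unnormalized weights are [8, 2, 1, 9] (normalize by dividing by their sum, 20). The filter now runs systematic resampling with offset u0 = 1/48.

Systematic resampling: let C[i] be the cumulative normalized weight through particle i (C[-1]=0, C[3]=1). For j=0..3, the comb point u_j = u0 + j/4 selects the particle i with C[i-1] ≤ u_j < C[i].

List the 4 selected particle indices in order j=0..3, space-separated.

0 0 2 3

C = [2/5, 1/2, 11/20, 1]
j=0: u_0=1/48 ∈ [0, 2/5) → index 0
j=1: u_1=13/48 ∈ [0, 2/5) → index 0
j=2: u_2=25/48 ∈ [1/2, 11/20) → index 2
j=3: u_3=37/48 ∈ [11/20, 1) → index 3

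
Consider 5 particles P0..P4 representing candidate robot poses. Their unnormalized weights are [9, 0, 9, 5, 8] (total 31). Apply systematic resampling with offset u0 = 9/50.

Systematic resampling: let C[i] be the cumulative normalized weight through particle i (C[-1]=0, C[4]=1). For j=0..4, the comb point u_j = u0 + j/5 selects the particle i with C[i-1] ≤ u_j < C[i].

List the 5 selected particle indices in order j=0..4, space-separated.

0 2 2 4 4

C = [9/31, 9/31, 18/31, 23/31, 1]
j=0: u_0=9/50 ∈ [0, 9/31) → index 0
j=1: u_1=19/50 ∈ [9/31, 18/31) → index 2
j=2: u_2=29/50 ∈ [9/31, 18/31) → index 2
j=3: u_3=39/50 ∈ [23/31, 1) → index 4
j=4: u_4=49/50 ∈ [23/31, 1) → index 4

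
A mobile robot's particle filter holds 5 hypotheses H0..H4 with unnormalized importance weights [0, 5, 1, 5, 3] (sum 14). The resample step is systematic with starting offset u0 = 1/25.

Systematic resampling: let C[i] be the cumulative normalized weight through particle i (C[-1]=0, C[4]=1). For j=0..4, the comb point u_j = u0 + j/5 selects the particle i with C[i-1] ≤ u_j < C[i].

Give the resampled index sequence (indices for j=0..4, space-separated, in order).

1 1 3 3 4

C = [0, 5/14, 3/7, 11/14, 1]
j=0: u_0=1/25 ∈ [0, 5/14) → index 1
j=1: u_1=6/25 ∈ [0, 5/14) → index 1
j=2: u_2=11/25 ∈ [3/7, 11/14) → index 3
j=3: u_3=16/25 ∈ [3/7, 11/14) → index 3
j=4: u_4=21/25 ∈ [11/14, 1) → index 4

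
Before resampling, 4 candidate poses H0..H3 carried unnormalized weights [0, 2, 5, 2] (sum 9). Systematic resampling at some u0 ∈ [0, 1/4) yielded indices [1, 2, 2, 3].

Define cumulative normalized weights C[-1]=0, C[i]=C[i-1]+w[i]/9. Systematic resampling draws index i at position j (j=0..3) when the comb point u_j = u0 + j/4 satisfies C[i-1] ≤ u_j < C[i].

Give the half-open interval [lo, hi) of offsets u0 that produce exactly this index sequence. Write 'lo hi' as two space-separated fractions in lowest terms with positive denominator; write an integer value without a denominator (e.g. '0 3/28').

C = [0, 2/9, 7/9, 1]
j=0 picked index 1: u0 ∈ [0, 2/9)
j=1 picked index 2: u0 ∈ [-1/36, 19/36)
j=2 picked index 2: u0 ∈ [-5/18, 5/18)
j=3 picked index 3: u0 ∈ [1/36, 1/4)
intersection: [1/36, 2/9)

1/36 2/9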